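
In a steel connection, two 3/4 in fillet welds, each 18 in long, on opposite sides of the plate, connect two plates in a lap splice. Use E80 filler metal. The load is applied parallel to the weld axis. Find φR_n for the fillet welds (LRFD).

φR_n ≈ 687 kips

E80XX → F_EXX = 80 ksi.
Effective throat t_e = 0.707 × 0.75 = 0.5302 in.
Total length L = 36 in; A_we = 0.5302 × 36 = 19.09 in².
F_nw = 0.6 F_EXX = 0.6 × 80 = 48 ksi.
φR_n = 0.75 × 48 × 19.09 = 687.2 kips.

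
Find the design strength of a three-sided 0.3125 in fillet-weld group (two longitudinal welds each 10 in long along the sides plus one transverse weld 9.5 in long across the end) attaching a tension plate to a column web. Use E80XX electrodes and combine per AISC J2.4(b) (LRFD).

φR_n ≈ 249 kips

E80XX → F_EXX = 80 ksi.
t_e = 0.707 × 0.3125 = 0.2209 in.
R_nwl = 0.6 × 80 × 0.2209 × 20 = 212.1 kips (longitudinal, 2 welds).
R_nwt = 0.6 × 80 × 0.2209 × 9.5 = 100.7 kips (transverse, base value).
(i) R_nwl + R_nwt = 312.8 kips; (ii) 0.85 R_nwl + 1.5 R_nwt = 331.4 kips.
R_n = max = 331.4 kips [governs: (ii)]; φR_n = 248.6 kips.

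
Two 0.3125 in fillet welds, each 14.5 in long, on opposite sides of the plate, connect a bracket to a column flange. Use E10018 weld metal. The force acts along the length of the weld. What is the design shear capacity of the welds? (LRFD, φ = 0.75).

E100XX → F_EXX = 100 ksi.
Effective throat t_e = 0.707 × 0.3125 = 0.2209 in.
Total length L = 29 in; A_we = 0.2209 × 29 = 6.407 in².
F_nw = 0.6 F_EXX = 0.6 × 100 = 60 ksi.
φR_n = 0.75 × 60 × 6.407 = 288.3 kips.

φR_n ≈ 288 kips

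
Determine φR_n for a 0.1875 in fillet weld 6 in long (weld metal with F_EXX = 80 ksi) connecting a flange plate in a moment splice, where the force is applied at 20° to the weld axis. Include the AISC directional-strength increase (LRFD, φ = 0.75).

φR_n ≈ 31.5 kip

t_e = 0.707 × 0.1875 = 0.1326 in; A_we = 0.1326 × 6 = 0.7954 in².
Directional factor: 1.0 + 0.5 sin^1.5(20°) = 1.1.
F_nw = 0.6 × 80 × 1.1 = 52.8 ksi.
φR_n = 0.75 × 52.8 × 0.7954 = 31.5 kip.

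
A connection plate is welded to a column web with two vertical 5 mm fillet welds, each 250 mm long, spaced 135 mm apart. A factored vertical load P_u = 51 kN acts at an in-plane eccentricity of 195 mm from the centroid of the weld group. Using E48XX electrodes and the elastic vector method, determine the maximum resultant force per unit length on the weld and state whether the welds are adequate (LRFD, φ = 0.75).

f_max ≈ 350 N/mm; adequate

E48XX → F_EXX = 480 MPa.
Total weld length L_w = 500 mm. Treat welds as unit-width lines.
Polar moment about centroid: J = 2[d³/12 + d(b/2)²] = 2[250³/12 + 250×67.5²] = 4882000 mm³.
Direct shear f_v = P/L_w = 51×10³ / 500 = 102 N/mm (vertical).
Torsion M = P·e = 51×10³ × 195 = 9945000 N·mm.
Critical point at (x, y) = (67.5, 125) from centroid. f_tx = M·y/J = 254.6 N/mm; f_ty = M·x/J = 137.5 N/mm.
Resultant f_max = √[f_tx² + (f_v + f_ty)²] = √[254.6² + (102 + 137.5)²] = 349.6 N/mm.
Capacity per unit length: φr_n = 0.75 × 0.6 × 480 × (0.707 × 5) = 763.6 N/mm.
349.6 ≤ 763.6 → adequate.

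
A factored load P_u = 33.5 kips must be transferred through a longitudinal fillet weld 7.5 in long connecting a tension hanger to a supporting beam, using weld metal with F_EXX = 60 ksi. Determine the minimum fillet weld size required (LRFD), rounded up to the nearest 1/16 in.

Total weld length L = 7.5 in.
Required throat t_e = P_u / (φ × 0.6 F_EXX × L) = 33.5 / (0.75 × 0.6 × 60 × 7.5) = 0.1654 in.
Required leg w = t_e / 0.707 = 0.234 in → use 1/4 in.

w = 1/4 in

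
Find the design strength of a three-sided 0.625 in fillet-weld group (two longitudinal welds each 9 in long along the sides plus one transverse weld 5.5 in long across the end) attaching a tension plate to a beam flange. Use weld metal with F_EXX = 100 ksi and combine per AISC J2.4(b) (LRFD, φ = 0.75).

φR_n ≈ 468 kip

t_e = 0.707 × 0.625 = 0.4419 in.
R_nwl = 0.6 × 100 × 0.4419 × 18 = 477.2 kip (longitudinal, 2 welds).
R_nwt = 0.6 × 100 × 0.4419 × 5.5 = 145.8 kip (transverse, base value).
(i) R_nwl + R_nwt = 623 kip; (ii) 0.85 R_nwl + 1.5 R_nwt = 624.4 kip.
R_n = max = 624.4 kip [governs: (ii)]; φR_n = 468.3 kip.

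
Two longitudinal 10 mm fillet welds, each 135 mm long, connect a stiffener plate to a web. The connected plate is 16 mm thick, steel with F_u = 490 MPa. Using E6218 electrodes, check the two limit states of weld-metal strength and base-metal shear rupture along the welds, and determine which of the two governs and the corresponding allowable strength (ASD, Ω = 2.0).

R_n/Ω ≈ 355 kN (weld metal governs)

E62XX → F_EXX = 620 MPa.
t_e = 0.707 × 10 = 7.07 mm; L = 270 mm.
Weld metal: R_n/Ω = (1/2.0) × 0.6 × 620 × 7.07 × 270 × 10⁻³ = 355.1 kN.
Base metal (shear rupture): R_n/Ω = (1/2.0) × 0.6 × 490 × 16 × 270 × 10⁻³ = 635 kN.
Governing: weld metal.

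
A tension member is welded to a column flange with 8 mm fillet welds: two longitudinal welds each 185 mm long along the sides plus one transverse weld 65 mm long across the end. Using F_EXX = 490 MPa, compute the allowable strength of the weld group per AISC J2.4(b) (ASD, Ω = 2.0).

R_n/Ω ≈ 362 kN

t_e = 0.707 × 8 = 5.656 mm.
R_nwl = 0.6 × 490 × 5.656 × 370 × 10⁻³ = 615.3 kN (longitudinal, 2 welds).
R_nwt = 0.6 × 490 × 5.656 × 65 × 10⁻³ = 108.1 kN (transverse, base value).
(i) R_nwl + R_nwt = 723.3 kN; (ii) 0.85 R_nwl + 1.5 R_nwt = 685.1 kN.
R_n = max = 723.3 kN [governs: (i)]; R_n/Ω = 361.7 kN.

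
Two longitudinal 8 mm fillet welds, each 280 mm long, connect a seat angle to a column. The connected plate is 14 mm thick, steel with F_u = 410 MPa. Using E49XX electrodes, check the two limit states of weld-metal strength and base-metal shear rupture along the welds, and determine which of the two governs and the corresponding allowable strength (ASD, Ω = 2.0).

E49XX → F_EXX = 490 MPa.
t_e = 0.707 × 8 = 5.656 mm; L = 560 mm.
Weld metal: R_n/Ω = (1/2.0) × 0.6 × 490 × 5.656 × 560 × 10⁻³ = 465.6 kN.
Base metal (shear rupture): R_n/Ω = (1/2.0) × 0.6 × 410 × 14 × 560 × 10⁻³ = 964.3 kN.
Governing: weld metal.

R_n/Ω ≈ 466 kN (weld metal governs)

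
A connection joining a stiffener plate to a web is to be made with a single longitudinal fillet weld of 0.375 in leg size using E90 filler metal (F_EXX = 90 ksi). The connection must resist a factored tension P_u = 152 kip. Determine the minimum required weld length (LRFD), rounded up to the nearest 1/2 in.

L = 14.5 in

Throat t_e = 0.707 × 0.375 = 0.2651 in.
φr_n = 0.75 × 0.6 × 90 × 0.2651 = 10.74 kip/in.
L_req = P_u / φr_n = 152 / 10.74 = 14.16 in total.
Round up → use L = 14.5 in.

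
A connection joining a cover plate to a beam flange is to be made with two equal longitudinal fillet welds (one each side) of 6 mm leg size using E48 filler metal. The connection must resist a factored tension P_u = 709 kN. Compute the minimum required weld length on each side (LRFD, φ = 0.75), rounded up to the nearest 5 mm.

L = 390 mm on each side

E48XX → F_EXX = 480 MPa.
Throat t_e = 0.707 × 6 = 4.242 mm.
φr_n = 0.75 × 0.6 × 480 × 4.242 × 10⁻³ = 0.9163 kN/mm.
L_req = P_u / φr_n = 709 / 0.9163 = 773.8 mm total.
Per side: 773.8 / 2 = 386.9 mm.
Round up → use L = 390 mm on each side.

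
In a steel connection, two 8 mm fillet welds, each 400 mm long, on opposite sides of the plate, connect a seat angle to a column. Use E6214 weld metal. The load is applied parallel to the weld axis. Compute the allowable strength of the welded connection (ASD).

R_n/Ω ≈ 842 kN

E62XX → F_EXX = 620 MPa.
Effective throat t_e = 0.707 × 8 = 5.656 mm.
Total length L = 800 mm; A_we = 5.656 × 800 = 4525 mm².
F_nw = 0.6 F_EXX = 0.6 × 620 = 372 MPa.
R_n = 372 × 4525 × 10⁻³ = 1683 kN; R_n/Ω = 1683/2.0 = 841.6 kN.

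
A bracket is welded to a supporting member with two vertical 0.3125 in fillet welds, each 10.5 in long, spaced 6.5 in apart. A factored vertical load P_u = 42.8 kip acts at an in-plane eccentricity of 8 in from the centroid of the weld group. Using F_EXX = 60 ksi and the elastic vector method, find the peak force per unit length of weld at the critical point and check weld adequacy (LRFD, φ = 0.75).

Total weld length L_w = 21 in. Treat welds as unit-width lines.
Polar moment about centroid: J = 2[d³/12 + d(b/2)²] = 2[10.5³/12 + 10.5×3.25²] = 414.8 in³.
Direct shear f_v = P/L_w = 42.8 / 21 = 2.038 kip/in (vertical).
Torsion M = P·e = 42.8 × 8 = 342.4 kip·in.
Critical point at (x, y) = (3.25, 5.25) from centroid. f_tx = M·y/J = 4.334 kip/in; f_ty = M·x/J = 2.683 kip/in.
Resultant f_max = √[f_tx² + (f_v + f_ty)²] = √[4.334² + (2.038 + 2.683)²] = 6.409 kip/in.
Capacity per unit length: φr_n = 0.75 × 0.6 × 60 × (0.707 × 0.3125) = 5.965 kip/in.
6.409 > 5.965 → NOT adequate.

f_max ≈ 6.41 kip/in; NOT adequate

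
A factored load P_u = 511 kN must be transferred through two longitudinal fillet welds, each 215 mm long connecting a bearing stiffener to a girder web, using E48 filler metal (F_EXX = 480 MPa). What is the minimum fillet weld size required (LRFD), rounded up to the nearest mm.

Total weld length L = 430 mm.
Required throat t_e = P_u / (φ × 0.6 F_EXX × L) = 511 / (0.75 × 0.6 × 480 × 430 × 10⁻³) = 5.502 mm.
Required leg w = t_e / 0.707 = 7.782 mm → use 8 mm.

w = 8 mm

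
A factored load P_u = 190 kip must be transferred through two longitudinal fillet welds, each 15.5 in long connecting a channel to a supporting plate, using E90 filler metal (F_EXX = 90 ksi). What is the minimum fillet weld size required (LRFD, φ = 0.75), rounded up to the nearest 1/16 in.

w = 1/4 in

Total weld length L = 31 in.
Required throat t_e = P_u / (φ × 0.6 F_EXX × L) = 190 / (0.75 × 0.6 × 90 × 31) = 0.1513 in.
Required leg w = t_e / 0.707 = 0.2141 in → use 1/4 in.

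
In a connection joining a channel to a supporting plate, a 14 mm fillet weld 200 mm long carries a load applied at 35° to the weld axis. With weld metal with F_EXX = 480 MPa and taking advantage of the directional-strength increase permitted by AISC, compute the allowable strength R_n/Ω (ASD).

t_e = 0.707 × 14 = 9.898 mm; A_we = 9.898 × 200 = 1980 mm².
Directional factor: 1.0 + 0.5 sin^1.5(35°) = 1.217.
F_nw = 0.6 × 480 × 1.217 = 350.6 MPa.
R_n/Ω = (350.6 × 1980) / 2.0 × 10⁻³ = 347 kN.

R_n/Ω ≈ 347 kN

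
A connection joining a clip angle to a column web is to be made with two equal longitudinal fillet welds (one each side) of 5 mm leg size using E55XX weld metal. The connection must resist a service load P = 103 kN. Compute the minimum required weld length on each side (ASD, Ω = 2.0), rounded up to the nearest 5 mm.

L = 90 mm on each side

E55XX → F_EXX = 550 MPa.
Throat t_e = 0.707 × 5 = 3.535 mm.
r_n/Ω = (0.6 × 550 × 3.535) / 2.0 = 583.3 N/mm = 0.5833 kN/mm.
L_req = P / (r_n/Ω) = 103 / 0.5833 = 176.6 mm total.
Per side: 176.6 / 2 = 88.29 mm.
Round up → use L = 90 mm on each side.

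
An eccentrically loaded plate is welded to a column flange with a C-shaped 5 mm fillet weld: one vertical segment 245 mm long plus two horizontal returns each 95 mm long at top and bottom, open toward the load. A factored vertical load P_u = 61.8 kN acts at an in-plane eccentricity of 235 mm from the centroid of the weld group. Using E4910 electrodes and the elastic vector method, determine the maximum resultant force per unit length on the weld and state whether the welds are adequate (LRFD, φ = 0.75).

f_max ≈ 553 N/mm; adequate

E49XX → F_EXX = 490 MPa.
Total weld length L_w = 435 mm. Treat welds as unit-width lines.
Centroid: x̄ = 2×95×47.5 / 435 = 20.75 mm from the vertical weld.
Polar moment about centroid: J = I_x + I_y = [245³/12 + 2×95×122.5²] + [245×20.75² + 2(95³/12 + 95×26.75²)] = 4461000 mm³.
Direct shear f_v = P/L_w = 61.8×10³ / 435 = 142.1 N/mm (vertical).
Torsion M = P·e = 61.8×10³ × 235 = 14523000 N·mm.
Critical point at (x, y) = (74.25, 122.5) from centroid. f_tx = M·y/J = 398.8 N/mm; f_ty = M·x/J = 241.7 N/mm.
Resultant f_max = √[f_tx² + (f_v + f_ty)²] = √[398.8² + (142.1 + 241.7)²] = 553.5 N/mm.
Capacity per unit length: φr_n = 0.75 × 0.6 × 490 × (0.707 × 5) = 779.5 N/mm.
553.5 ≤ 779.5 → adequate.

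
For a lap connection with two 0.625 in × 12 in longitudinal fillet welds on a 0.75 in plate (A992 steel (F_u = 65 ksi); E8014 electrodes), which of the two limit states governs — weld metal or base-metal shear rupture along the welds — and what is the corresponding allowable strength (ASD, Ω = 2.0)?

E80XX → F_EXX = 80 ksi.
t_e = 0.707 × 0.625 = 0.4419 in; L = 24 in.
Weld metal: R_n/Ω = (1/2.0) × 0.6 × 80 × 0.4419 × 24 = 254.5 kips.
Base metal (shear rupture): R_n/Ω = (1/2.0) × 0.6 × 65 × 0.75 × 24 = 351 kips.
Governing: weld metal.

R_n/Ω ≈ 255 kips (weld metal governs)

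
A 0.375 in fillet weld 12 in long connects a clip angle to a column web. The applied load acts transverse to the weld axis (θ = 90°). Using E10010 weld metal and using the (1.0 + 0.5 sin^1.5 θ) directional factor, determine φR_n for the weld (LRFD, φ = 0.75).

φR_n ≈ 215 kip

E100XX → F_EXX = 100 ksi.
t_e = 0.707 × 0.375 = 0.2651 in; A_we = 0.2651 × 12 = 3.181 in².
Directional factor: 1.0 + 0.5 sin^1.5(90°) = 1.5.
F_nw = 0.6 × 100 × 1.5 = 90 ksi.
φR_n = 0.75 × 90 × 3.181 = 214.8 kip.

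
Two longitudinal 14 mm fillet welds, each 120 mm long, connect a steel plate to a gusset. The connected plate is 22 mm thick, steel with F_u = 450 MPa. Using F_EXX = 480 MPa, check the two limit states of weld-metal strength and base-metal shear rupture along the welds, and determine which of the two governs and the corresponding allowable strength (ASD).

t_e = 0.707 × 14 = 9.898 mm; L = 240 mm.
Weld metal: R_n/Ω = (1/2.0) × 0.6 × 480 × 9.898 × 240 × 10⁻³ = 342.1 kN.
Base metal (shear rupture): R_n/Ω = (1/2.0) × 0.6 × 450 × 22 × 240 × 10⁻³ = 712.8 kN.
Governing: weld metal.

R_n/Ω ≈ 342 kN (weld metal governs)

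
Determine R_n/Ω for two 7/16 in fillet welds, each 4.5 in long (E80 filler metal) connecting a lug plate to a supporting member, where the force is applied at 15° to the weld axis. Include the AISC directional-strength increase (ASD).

E80XX → F_EXX = 80 ksi.
t_e = 0.707 × 0.4375 = 0.3093 in; A_we = 0.3093 × 9 = 2.784 in².
Directional factor: 1.0 + 0.5 sin^1.5(15°) = 1.066.
F_nw = 0.6 × 80 × 1.066 = 51.16 ksi.
R_n/Ω = (51.16 × 2.784) / 2.0 = 71.21 kip.

R_n/Ω ≈ 71.2 kip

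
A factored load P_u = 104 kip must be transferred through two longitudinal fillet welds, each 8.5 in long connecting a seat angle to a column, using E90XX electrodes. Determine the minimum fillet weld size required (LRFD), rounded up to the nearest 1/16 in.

w = 1/4 in

E90XX → F_EXX = 90 ksi.
Total weld length L = 17 in.
Required throat t_e = P_u / (φ × 0.6 F_EXX × L) = 104 / (0.75 × 0.6 × 90 × 17) = 0.1511 in.
Required leg w = t_e / 0.707 = 0.2137 in → use 1/4 in.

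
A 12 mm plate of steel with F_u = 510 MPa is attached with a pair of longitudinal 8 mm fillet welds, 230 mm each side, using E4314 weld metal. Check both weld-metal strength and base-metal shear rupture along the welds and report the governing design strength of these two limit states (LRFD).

E43XX → F_EXX = 430 MPa.
t_e = 0.707 × 8 = 5.656 mm; L = 460 mm.
Weld metal: φR_n = 0.75 × 0.6 × 430 × 5.656 × 460 × 10⁻³ = 503.4 kN.
Base metal (shear rupture): φR_n = 0.75 × 0.6 × 510 × 12 × 460 × 10⁻³ = 1267 kN.
Governing: weld metal.

φR_n ≈ 503 kN (weld metal governs)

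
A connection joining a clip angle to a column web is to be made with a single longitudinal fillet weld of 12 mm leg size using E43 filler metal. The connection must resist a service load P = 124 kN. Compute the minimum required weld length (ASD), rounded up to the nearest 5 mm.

E43XX → F_EXX = 430 MPa.
Throat t_e = 0.707 × 12 = 8.484 mm.
r_n/Ω = (0.6 × 430 × 8.484) / 2.0 = 1094 N/mm = 1.094 kN/mm.
L_req = P / (r_n/Ω) = 124 / 1.094 = 113.3 mm total.
Round up → use L = 115 mm.

L = 115 mm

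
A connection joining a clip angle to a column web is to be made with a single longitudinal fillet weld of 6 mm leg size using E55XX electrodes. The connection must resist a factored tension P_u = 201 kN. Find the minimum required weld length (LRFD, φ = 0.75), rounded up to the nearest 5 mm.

E55XX → F_EXX = 550 MPa.
Throat t_e = 0.707 × 6 = 4.242 mm.
φr_n = 0.75 × 0.6 × 550 × 4.242 × 10⁻³ = 1.05 kN/mm.
L_req = P_u / φr_n = 201 / 1.05 = 191.4 mm total.
Round up → use L = 195 mm.

L = 195 mm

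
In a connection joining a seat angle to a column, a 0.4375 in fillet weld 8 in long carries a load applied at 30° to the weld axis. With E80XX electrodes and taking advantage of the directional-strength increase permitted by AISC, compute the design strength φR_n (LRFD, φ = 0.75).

φR_n ≈ 105 kips

E80XX → F_EXX = 80 ksi.
t_e = 0.707 × 0.4375 = 0.3093 in; A_we = 0.3093 × 8 = 2.474 in².
Directional factor: 1.0 + 0.5 sin^1.5(30°) = 1.177.
F_nw = 0.6 × 80 × 1.177 = 56.49 ksi.
φR_n = 0.75 × 56.49 × 2.474 = 104.8 kips.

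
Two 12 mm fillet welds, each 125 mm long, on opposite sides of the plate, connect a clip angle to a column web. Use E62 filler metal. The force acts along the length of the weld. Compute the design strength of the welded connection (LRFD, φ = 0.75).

E62XX → F_EXX = 620 MPa.
Effective throat t_e = 0.707 × 12 = 8.484 mm.
Total length L = 250 mm; A_we = 8.484 × 250 = 2121 mm².
F_nw = 0.6 F_EXX = 0.6 × 620 = 372 MPa.
φR_n = 0.75 × 372 × 2121 × 10⁻³ = 591.8 kN.

φR_n ≈ 592 kN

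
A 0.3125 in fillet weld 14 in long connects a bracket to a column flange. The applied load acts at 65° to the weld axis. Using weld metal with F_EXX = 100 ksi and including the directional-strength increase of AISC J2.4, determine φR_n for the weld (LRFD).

φR_n ≈ 199 kips

t_e = 0.707 × 0.3125 = 0.2209 in; A_we = 0.2209 × 14 = 3.093 in².
Directional factor: 1.0 + 0.5 sin^1.5(65°) = 1.431.
F_nw = 0.6 × 100 × 1.431 = 85.88 ksi.
φR_n = 0.75 × 85.88 × 3.093 = 199.2 kips.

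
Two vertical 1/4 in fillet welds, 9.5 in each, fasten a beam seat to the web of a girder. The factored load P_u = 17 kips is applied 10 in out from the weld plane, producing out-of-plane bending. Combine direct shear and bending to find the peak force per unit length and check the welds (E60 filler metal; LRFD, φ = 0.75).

f_max ≈ 5.72 kip/in; NOT adequate

E60XX → F_EXX = 60 ksi.
L_w = 2 × 9.5 = 19 in; section modulus (unit throat) S = 2 × L²/6 = 30.08 in².
Direct shear f_v = P/L_w = 17/19 = 0.8947 kip/in.
Moment M = P × e = 17 × 10 = 170 kip·in; bending f_b = M/S = 5.651 kip/in.
f_max = √(f_v² + f_b²) = √(0.8947² + 5.651²) = 5.721 kip/in.
φr_n = 0.75 × 0.6 × 60 × (0.707 × 0.25) = 4.772 kip/in → NOT adequate.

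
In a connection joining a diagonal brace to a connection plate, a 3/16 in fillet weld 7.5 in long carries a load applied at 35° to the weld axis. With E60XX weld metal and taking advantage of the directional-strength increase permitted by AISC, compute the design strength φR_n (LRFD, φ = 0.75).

φR_n ≈ 32.7 kip

E60XX → F_EXX = 60 ksi.
t_e = 0.707 × 0.1875 = 0.1326 in; A_we = 0.1326 × 7.5 = 0.9942 in².
Directional factor: 1.0 + 0.5 sin^1.5(35°) = 1.217.
F_nw = 0.6 × 60 × 1.217 = 43.82 ksi.
φR_n = 0.75 × 43.82 × 0.9942 = 32.67 kip.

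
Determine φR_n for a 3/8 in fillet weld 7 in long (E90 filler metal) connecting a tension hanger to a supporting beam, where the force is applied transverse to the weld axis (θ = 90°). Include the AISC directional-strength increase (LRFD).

φR_n ≈ 113 kip

E90XX → F_EXX = 90 ksi.
t_e = 0.707 × 0.375 = 0.2651 in; A_we = 0.2651 × 7 = 1.856 in².
Directional factor: 1.0 + 0.5 sin^1.5(90°) = 1.5.
F_nw = 0.6 × 90 × 1.5 = 81 ksi.
φR_n = 0.75 × 81 × 1.856 = 112.7 kip.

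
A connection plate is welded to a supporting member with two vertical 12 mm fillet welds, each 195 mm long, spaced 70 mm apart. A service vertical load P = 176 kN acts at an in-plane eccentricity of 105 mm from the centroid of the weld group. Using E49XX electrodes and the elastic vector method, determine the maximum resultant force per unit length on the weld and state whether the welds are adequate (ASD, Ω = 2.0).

E49XX → F_EXX = 490 MPa.
Total weld length L_w = 390 mm. Treat welds as unit-width lines.
Polar moment about centroid: J = 2[d³/12 + d(b/2)²] = 2[195³/12 + 195×35²] = 1714000 mm³.
Direct shear f_v = P/L_w = 176×10³ / 390 = 451.3 N/mm (vertical).
Torsion M = P·e = 176×10³ × 105 = 18480000 N·mm.
Critical point at (x, y) = (35, 97.5) from centroid. f_tx = M·y/J = 1051 N/mm; f_ty = M·x/J = 377.5 N/mm.
Resultant f_max = √[f_tx² + (f_v + f_ty)²] = √[1051² + (451.3 + 377.5)²] = 1339 N/mm.
Capacity per unit length: r_n/Ω = (1/2.0) × 0.6 × 490 × (0.707 × 12) = 1247 N/mm.
1339 > 1247 → NOT adequate.

f_max ≈ 1340 N/mm; NOT adequate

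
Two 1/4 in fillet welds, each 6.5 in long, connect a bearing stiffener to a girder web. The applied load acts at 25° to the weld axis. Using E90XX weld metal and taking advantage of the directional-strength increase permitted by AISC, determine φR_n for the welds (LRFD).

φR_n ≈ 106 kips

E90XX → F_EXX = 90 ksi.
t_e = 0.707 × 0.25 = 0.1767 in; A_we = 0.1767 × 13 = 2.298 in².
Directional factor: 1.0 + 0.5 sin^1.5(25°) = 1.137.
F_nw = 0.6 × 90 × 1.137 = 61.42 ksi.
φR_n = 0.75 × 61.42 × 2.298 = 105.8 kips.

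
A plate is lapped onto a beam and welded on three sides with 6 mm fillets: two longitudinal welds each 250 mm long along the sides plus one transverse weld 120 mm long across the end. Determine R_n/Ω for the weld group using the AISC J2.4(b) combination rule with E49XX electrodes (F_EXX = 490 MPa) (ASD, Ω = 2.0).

t_e = 0.707 × 6 = 4.242 mm.
R_nwl = 0.6 × 490 × 4.242 × 500 × 10⁻³ = 623.6 kN (longitudinal, 2 welds).
R_nwt = 0.6 × 490 × 4.242 × 120 × 10⁻³ = 149.7 kN (transverse, base value).
(i) R_nwl + R_nwt = 773.2 kN; (ii) 0.85 R_nwl + 1.5 R_nwt = 754.5 kN.
R_n = max = 773.2 kN [governs: (i)]; R_n/Ω = 386.6 kN.

R_n/Ω ≈ 387 kN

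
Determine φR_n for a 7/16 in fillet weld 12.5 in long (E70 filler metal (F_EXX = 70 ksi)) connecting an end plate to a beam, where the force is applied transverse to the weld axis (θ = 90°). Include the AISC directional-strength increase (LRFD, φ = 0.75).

φR_n ≈ 183 kips

t_e = 0.707 × 0.4375 = 0.3093 in; A_we = 0.3093 × 12.5 = 3.866 in².
Directional factor: 1.0 + 0.5 sin^1.5(90°) = 1.5.
F_nw = 0.6 × 70 × 1.5 = 63 ksi.
φR_n = 0.75 × 63 × 3.866 = 182.7 kips.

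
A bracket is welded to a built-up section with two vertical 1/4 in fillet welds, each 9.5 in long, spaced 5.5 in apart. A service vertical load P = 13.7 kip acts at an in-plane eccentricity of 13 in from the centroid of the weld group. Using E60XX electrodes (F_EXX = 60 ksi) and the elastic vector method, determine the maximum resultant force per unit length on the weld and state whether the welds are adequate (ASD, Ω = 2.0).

Total weld length L_w = 19 in. Treat welds as unit-width lines.
Polar moment about centroid: J = 2[d³/12 + d(b/2)²] = 2[9.5³/12 + 9.5×2.75²] = 286.6 in³.
Direct shear f_v = P/L_w = 13.7 / 19 = 0.7211 kip/in (vertical).
Torsion M = P·e = 13.7 × 13 = 178.1 kip·in.
Critical point at (x, y) = (2.75, 4.75) from centroid. f_tx = M·y/J = 2.952 kip/in; f_ty = M·x/J = 1.709 kip/in.
Resultant f_max = √[f_tx² + (f_v + f_ty)²] = √[2.952² + (0.7211 + 1.709)²] = 3.823 kip/in.
Capacity per unit length: r_n/Ω = (1/2.0) × 0.6 × 60 × (0.707 × 0.25) = 3.181 kip/in.
3.823 > 3.181 → NOT adequate.

f_max ≈ 3.82 kip/in; NOT adequate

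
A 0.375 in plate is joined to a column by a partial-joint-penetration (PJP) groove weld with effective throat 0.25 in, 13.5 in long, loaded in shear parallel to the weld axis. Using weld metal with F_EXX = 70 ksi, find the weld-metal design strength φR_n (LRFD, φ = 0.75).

φR_n ≈ 106 kips

Effective throat (given) t_e = 0.25 in.
A_we = 0.25 × 13.5 = 3.375 in².
F_nw = 0.6 F_EXX = 42 ksi.
φR_n = 0.75 × 42 × 3.375 = 106.3 kips.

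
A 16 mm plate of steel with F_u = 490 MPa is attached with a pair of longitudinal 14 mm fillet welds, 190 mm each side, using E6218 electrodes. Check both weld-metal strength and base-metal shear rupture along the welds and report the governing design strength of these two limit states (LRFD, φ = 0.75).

φR_n ≈ 1050 kN (weld metal governs)

E62XX → F_EXX = 620 MPa.
t_e = 0.707 × 14 = 9.898 mm; L = 380 mm.
Weld metal: φR_n = 0.75 × 0.6 × 620 × 9.898 × 380 × 10⁻³ = 1049 kN.
Base metal (shear rupture): φR_n = 0.75 × 0.6 × 490 × 16 × 380 × 10⁻³ = 1341 kN.
Governing: weld metal.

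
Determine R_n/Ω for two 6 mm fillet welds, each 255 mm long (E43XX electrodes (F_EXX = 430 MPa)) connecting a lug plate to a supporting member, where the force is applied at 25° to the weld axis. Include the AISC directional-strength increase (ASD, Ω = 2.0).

R_n/Ω ≈ 317 kN

t_e = 0.707 × 6 = 4.242 mm; A_we = 4.242 × 510 = 2163 mm².
Directional factor: 1.0 + 0.5 sin^1.5(25°) = 1.137.
F_nw = 0.6 × 430 × 1.137 = 293.4 MPa.
R_n/Ω = (293.4 × 2163) / 2.0 × 10⁻³ = 317.4 kN.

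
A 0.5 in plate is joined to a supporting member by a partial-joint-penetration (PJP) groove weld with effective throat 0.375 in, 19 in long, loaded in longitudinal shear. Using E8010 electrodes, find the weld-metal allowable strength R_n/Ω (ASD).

E80XX → F_EXX = 80 ksi.
Effective throat (given) t_e = 0.375 in.
A_we = 0.375 × 19 = 7.125 in².
F_nw = 0.6 F_EXX = 48 ksi.
R_n/Ω = (48 × 7.125) / 2.0 = 171 kip.

R_n/Ω ≈ 171 kip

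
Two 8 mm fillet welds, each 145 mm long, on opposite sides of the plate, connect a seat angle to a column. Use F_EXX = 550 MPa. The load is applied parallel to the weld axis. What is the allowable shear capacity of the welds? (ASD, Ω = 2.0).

R_n/Ω ≈ 271 kN

Effective throat t_e = 0.707 × 8 = 5.656 mm.
Total length L = 290 mm; A_we = 5.656 × 290 = 1640 mm².
F_nw = 0.6 F_EXX = 0.6 × 550 = 330 MPa.
R_n = 330 × 1640 × 10⁻³ = 541.3 kN; R_n/Ω = 541.3/2.0 = 270.6 kN.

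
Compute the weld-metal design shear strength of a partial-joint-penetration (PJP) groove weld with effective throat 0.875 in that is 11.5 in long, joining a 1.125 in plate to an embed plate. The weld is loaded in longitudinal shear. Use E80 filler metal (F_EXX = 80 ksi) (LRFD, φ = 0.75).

φR_n ≈ 362 kip

Effective throat (given) t_e = 0.875 in.
A_we = 0.875 × 11.5 = 10.06 in².
F_nw = 0.6 F_EXX = 48 ksi.
φR_n = 0.75 × 48 × 10.06 = 362.2 kip.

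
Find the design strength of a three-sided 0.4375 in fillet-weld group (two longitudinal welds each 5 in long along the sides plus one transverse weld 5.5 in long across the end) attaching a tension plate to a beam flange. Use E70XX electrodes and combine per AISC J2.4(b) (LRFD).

φR_n ≈ 163 kip

E70XX → F_EXX = 70 ksi.
t_e = 0.707 × 0.4375 = 0.3093 in.
R_nwl = 0.6 × 70 × 0.3093 × 10 = 129.9 kip (longitudinal, 2 welds).
R_nwt = 0.6 × 70 × 0.3093 × 5.5 = 71.45 kip (transverse, base value).
(i) R_nwl + R_nwt = 201.4 kip; (ii) 0.85 R_nwl + 1.5 R_nwt = 217.6 kip.
R_n = max = 217.6 kip [governs: (ii)]; φR_n = 163.2 kip.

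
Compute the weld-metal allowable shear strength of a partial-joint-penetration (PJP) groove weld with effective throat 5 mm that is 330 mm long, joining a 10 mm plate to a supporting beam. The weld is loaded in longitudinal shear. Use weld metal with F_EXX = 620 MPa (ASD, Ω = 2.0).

R_n/Ω ≈ 307 kN

Effective throat (given) t_e = 5 mm.
A_we = 5 × 330 = 1650 mm².
F_nw = 0.6 F_EXX = 372 MPa.
R_n/Ω = (372 × 1650) / 2.0 × 10⁻³ = 306.9 kN.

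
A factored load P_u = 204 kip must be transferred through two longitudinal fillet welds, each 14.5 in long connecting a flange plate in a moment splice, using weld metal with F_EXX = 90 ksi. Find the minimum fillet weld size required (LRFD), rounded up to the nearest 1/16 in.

Total weld length L = 29 in.
Required throat t_e = P_u / (φ × 0.6 F_EXX × L) = 204 / (0.75 × 0.6 × 90 × 29) = 0.1737 in.
Required leg w = t_e / 0.707 = 0.2457 in → use 1/4 in.

w = 1/4 in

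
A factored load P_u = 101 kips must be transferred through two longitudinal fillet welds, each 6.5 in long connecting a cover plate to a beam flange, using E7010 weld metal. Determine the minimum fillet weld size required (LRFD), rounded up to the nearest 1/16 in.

E70XX → F_EXX = 70 ksi.
Total weld length L = 13 in.
Required throat t_e = P_u / (φ × 0.6 F_EXX × L) = 101 / (0.75 × 0.6 × 70 × 13) = 0.2466 in.
Required leg w = t_e / 0.707 = 0.3489 in → use 3/8 in.

w = 3/8 in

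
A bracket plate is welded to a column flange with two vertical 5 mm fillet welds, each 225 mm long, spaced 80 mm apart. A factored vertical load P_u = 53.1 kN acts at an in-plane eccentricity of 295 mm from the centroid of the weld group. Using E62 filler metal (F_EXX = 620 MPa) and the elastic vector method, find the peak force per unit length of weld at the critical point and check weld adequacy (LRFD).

f_max ≈ 762 N/mm; adequate

Total weld length L_w = 450 mm. Treat welds as unit-width lines.
Polar moment about centroid: J = 2[d³/12 + d(b/2)²] = 2[225³/12 + 225×40²] = 2618000 mm³.
Direct shear f_v = P/L_w = 53.1×10³ / 450 = 118 N/mm (vertical).
Torsion M = P·e = 53.1×10³ × 295 = 15664000 N·mm.
Critical point at (x, y) = (40, 112.5) from centroid. f_tx = M·y/J = 673 N/mm; f_ty = M·x/J = 239.3 N/mm.
Resultant f_max = √[f_tx² + (f_v + f_ty)²] = √[673² + (118 + 239.3)²] = 762 N/mm.
Capacity per unit length: φr_n = 0.75 × 0.6 × 620 × (0.707 × 5) = 986.3 N/mm.
762 ≤ 986.3 → adequate.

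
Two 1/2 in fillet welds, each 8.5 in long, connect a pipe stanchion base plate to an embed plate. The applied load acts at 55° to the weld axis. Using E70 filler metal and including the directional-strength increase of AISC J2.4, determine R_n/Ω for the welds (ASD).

R_n/Ω ≈ 173 kips

E70XX → F_EXX = 70 ksi.
t_e = 0.707 × 0.5 = 0.3535 in; A_we = 0.3535 × 17 = 6.01 in².
Directional factor: 1.0 + 0.5 sin^1.5(55°) = 1.371.
F_nw = 0.6 × 70 × 1.371 = 57.57 ksi.
R_n/Ω = (57.57 × 6.01) / 2.0 = 173 kips.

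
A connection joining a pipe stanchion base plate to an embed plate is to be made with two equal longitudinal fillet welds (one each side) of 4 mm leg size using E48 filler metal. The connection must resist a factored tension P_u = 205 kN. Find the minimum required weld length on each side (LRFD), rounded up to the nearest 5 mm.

E48XX → F_EXX = 480 MPa.
Throat t_e = 0.707 × 4 = 2.828 mm.
φr_n = 0.75 × 0.6 × 480 × 2.828 × 10⁻³ = 0.6108 kN/mm.
L_req = P_u / φr_n = 205 / 0.6108 = 335.6 mm total.
Per side: 335.6 / 2 = 167.8 mm.
Round up → use L = 170 mm on each side.

L = 170 mm on each side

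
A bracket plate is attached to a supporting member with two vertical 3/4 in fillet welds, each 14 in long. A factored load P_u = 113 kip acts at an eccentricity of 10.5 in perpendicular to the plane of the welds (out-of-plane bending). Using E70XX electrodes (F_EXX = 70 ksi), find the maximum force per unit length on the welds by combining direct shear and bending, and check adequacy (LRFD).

L_w = 2 × 14 = 28 in; section modulus (unit throat) S = 2 × L²/6 = 65.33 in².
Direct shear f_v = P/L_w = 113/28 = 4.036 kip/in.
Moment M = P × e = 113 × 10.5 = 1186.5 kip·in; bending f_b = M/S = 18.16 kip/in.
f_max = √(f_v² + f_b²) = √(4.036² + 18.16²) = 18.6 kip/in.
φr_n = 0.75 × 0.6 × 70 × (0.707 × 0.75) = 16.7 kip/in → NOT adequate.

f_max ≈ 18.6 kip/in; NOT adequate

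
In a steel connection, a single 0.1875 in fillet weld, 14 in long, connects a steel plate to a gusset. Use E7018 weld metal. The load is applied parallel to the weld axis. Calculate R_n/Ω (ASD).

R_n/Ω ≈ 39 kips

E70XX → F_EXX = 70 ksi.
Effective throat t_e = 0.707 × 0.1875 = 0.1326 in.
Total length L = 14 in; A_we = 0.1326 × 14 = 1.856 in².
F_nw = 0.6 F_EXX = 0.6 × 70 = 42 ksi.
R_n = 42 × 1.856 = 77.95 kips; R_n/Ω = 77.95/2.0 = 38.97 kips.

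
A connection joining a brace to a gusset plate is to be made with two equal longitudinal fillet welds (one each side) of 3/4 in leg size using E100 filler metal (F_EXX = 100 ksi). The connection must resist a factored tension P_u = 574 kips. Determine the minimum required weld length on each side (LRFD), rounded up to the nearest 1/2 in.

Throat t_e = 0.707 × 0.75 = 0.5302 in.
φr_n = 0.75 × 0.6 × 100 × 0.5302 = 23.86 kips/in.
L_req = P_u / φr_n = 574 / 23.86 = 24.06 in total.
Per side: 24.06 / 2 = 12.03 in.
Round up → use L = 12.5 in on each side.

L = 12.5 in on each side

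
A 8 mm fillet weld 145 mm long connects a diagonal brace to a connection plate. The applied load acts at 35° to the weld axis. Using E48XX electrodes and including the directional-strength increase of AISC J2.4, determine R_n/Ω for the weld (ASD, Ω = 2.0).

E48XX → F_EXX = 480 MPa.
t_e = 0.707 × 8 = 5.656 mm; A_we = 5.656 × 145 = 820.1 mm².
Directional factor: 1.0 + 0.5 sin^1.5(35°) = 1.217.
F_nw = 0.6 × 480 × 1.217 = 350.6 MPa.
R_n/Ω = (350.6 × 820.1) / 2.0 × 10⁻³ = 143.7 kN.

R_n/Ω ≈ 144 kN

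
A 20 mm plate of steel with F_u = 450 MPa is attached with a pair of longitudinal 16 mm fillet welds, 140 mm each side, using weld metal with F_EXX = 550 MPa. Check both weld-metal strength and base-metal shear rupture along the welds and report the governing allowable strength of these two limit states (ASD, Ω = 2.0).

t_e = 0.707 × 16 = 11.31 mm; L = 280 mm.
Weld metal: R_n/Ω = (1/2.0) × 0.6 × 550 × 11.31 × 280 × 10⁻³ = 522.6 kN.
Base metal (shear rupture): R_n/Ω = (1/2.0) × 0.6 × 450 × 20 × 280 × 10⁻³ = 756 kN.
Governing: weld metal.

R_n/Ω ≈ 523 kN (weld metal governs)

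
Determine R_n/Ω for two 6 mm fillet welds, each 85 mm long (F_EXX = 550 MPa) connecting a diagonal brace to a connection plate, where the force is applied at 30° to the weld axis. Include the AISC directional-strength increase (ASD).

t_e = 0.707 × 6 = 4.242 mm; A_we = 4.242 × 170 = 721.1 mm².
Directional factor: 1.0 + 0.5 sin^1.5(30°) = 1.177.
F_nw = 0.6 × 550 × 1.177 = 388.3 MPa.
R_n/Ω = (388.3 × 721.1) / 2.0 × 10⁻³ = 140 kN.

R_n/Ω ≈ 140 kN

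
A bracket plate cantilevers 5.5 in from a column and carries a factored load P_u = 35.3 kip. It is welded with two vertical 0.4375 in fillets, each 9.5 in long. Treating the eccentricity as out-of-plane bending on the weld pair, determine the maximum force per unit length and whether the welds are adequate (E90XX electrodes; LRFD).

f_max ≈ 6.72 kip/in; adequate

E90XX → F_EXX = 90 ksi.
L_w = 2 × 9.5 = 19 in; section modulus (unit throat) S = 2 × L²/6 = 30.08 in².
Direct shear f_v = P/L_w = 35.3/19 = 1.858 kip/in.
Moment M = P × e = 35.3 × 5.5 = 194.15 kip·in; bending f_b = M/S = 6.454 kip/in.
f_max = √(f_v² + f_b²) = √(1.858² + 6.454²) = 6.716 kip/in.
φr_n = 0.75 × 0.6 × 90 × (0.707 × 0.4375) = 12.53 kip/in → adequate.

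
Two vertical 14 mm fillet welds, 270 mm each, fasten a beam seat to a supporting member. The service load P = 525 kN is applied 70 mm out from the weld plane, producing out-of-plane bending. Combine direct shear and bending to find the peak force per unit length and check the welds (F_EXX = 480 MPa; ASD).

L_w = 2 × 270 = 540 mm; section modulus (unit throat) S = 2 × L²/6 = 24300 mm².
Direct shear f_v = P/L_w = 525×10³/540 = 972.2 N/mm.
Moment M = P × e = 525×10³ × 70 = 36750000 N·mm; bending f_b = M/S = 1512 N/mm.
f_max = √(f_v² + f_b²) = √(972.2² + 1512²) = 1798 N/mm.
r_n/Ω = (1/2.0) × 0.6 × 480 × (0.707 × 14) = 1425 N/mm → NOT adequate.

f_max ≈ 1800 N/mm; NOT adequate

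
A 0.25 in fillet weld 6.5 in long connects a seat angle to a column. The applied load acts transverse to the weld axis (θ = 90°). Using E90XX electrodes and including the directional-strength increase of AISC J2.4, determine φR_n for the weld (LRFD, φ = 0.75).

φR_n ≈ 69.8 kip

E90XX → F_EXX = 90 ksi.
t_e = 0.707 × 0.25 = 0.1767 in; A_we = 0.1767 × 6.5 = 1.149 in².
Directional factor: 1.0 + 0.5 sin^1.5(90°) = 1.5.
F_nw = 0.6 × 90 × 1.5 = 81 ksi.
φR_n = 0.75 × 81 × 1.149 = 69.79 kip.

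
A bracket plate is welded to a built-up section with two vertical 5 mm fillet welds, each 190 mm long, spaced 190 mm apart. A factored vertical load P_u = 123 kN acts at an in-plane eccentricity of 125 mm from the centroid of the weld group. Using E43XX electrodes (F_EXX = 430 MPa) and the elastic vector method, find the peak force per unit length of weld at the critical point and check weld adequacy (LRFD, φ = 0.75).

Total weld length L_w = 380 mm. Treat welds as unit-width lines.
Polar moment about centroid: J = 2[d³/12 + d(b/2)²] = 2[190³/12 + 190×95²] = 4573000 mm³.
Direct shear f_v = P/L_w = 123×10³ / 380 = 323.7 N/mm (vertical).
Torsion M = P·e = 123×10³ × 125 = 15375000 N·mm.
Critical point at (x, y) = (95, 95) from centroid. f_tx = M·y/J = 319.4 N/mm; f_ty = M·x/J = 319.4 N/mm.
Resultant f_max = √[f_tx² + (f_v + f_ty)²] = √[319.4² + (323.7 + 319.4)²] = 718.1 N/mm.
Capacity per unit length: φr_n = 0.75 × 0.6 × 430 × (0.707 × 5) = 684 N/mm.
718.1 > 684 → NOT adequate.

f_max ≈ 718 N/mm; NOT adequate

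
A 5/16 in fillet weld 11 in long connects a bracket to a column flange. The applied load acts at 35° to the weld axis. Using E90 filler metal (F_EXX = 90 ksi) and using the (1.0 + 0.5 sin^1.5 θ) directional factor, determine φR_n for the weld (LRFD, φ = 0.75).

φR_n ≈ 120 kip

t_e = 0.707 × 0.3125 = 0.2209 in; A_we = 0.2209 × 11 = 2.43 in².
Directional factor: 1.0 + 0.5 sin^1.5(35°) = 1.217.
F_nw = 0.6 × 90 × 1.217 = 65.73 ksi.
φR_n = 0.75 × 65.73 × 2.43 = 119.8 kip.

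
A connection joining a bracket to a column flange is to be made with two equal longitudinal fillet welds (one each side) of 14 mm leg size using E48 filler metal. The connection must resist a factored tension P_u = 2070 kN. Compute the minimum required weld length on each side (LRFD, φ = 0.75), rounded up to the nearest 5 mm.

E48XX → F_EXX = 480 MPa.
Throat t_e = 0.707 × 14 = 9.898 mm.
φr_n = 0.75 × 0.6 × 480 × 9.898 × 10⁻³ = 2.138 kN/mm.
L_req = P_u / φr_n = 2070 / 2.138 = 968.2 mm total.
Per side: 968.2 / 2 = 484.1 mm.
Round up → use L = 485 mm on each side.

L = 485 mm on each side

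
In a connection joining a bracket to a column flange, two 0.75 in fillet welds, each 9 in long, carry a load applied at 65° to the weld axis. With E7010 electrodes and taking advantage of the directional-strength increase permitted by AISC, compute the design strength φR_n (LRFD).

φR_n ≈ 430 kip

E70XX → F_EXX = 70 ksi.
t_e = 0.707 × 0.75 = 0.5302 in; A_we = 0.5302 × 18 = 9.544 in².
Directional factor: 1.0 + 0.5 sin^1.5(65°) = 1.431.
F_nw = 0.6 × 70 × 1.431 = 60.12 ksi.
φR_n = 0.75 × 60.12 × 9.544 = 430.4 kip.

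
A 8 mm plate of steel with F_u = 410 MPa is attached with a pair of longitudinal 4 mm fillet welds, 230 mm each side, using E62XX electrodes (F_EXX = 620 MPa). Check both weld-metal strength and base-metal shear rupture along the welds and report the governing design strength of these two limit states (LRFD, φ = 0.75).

φR_n ≈ 363 kN (weld metal governs)

t_e = 0.707 × 4 = 2.828 mm; L = 460 mm.
Weld metal: φR_n = 0.75 × 0.6 × 620 × 2.828 × 460 × 10⁻³ = 362.9 kN.
Base metal (shear rupture): φR_n = 0.75 × 0.6 × 410 × 8 × 460 × 10⁻³ = 679 kN.
Governing: weld metal.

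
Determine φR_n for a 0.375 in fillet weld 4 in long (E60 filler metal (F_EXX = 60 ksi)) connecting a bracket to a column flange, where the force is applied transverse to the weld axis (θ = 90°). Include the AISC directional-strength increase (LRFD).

t_e = 0.707 × 0.375 = 0.2651 in; A_we = 0.2651 × 4 = 1.06 in².
Directional factor: 1.0 + 0.5 sin^1.5(90°) = 1.5.
F_nw = 0.6 × 60 × 1.5 = 54 ksi.
φR_n = 0.75 × 54 × 1.06 = 42.95 kips.

φR_n ≈ 43 kips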